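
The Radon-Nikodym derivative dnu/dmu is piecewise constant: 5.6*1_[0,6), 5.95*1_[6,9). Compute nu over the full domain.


Integrate each piece of the Radon-Nikodym derivative:
Step 1: integral_0^6 5.6 dx = 5.6*(6-0) = 5.6*6 = 33.6
Step 2: integral_6^9 5.95 dx = 5.95*(9-6) = 5.95*3 = 17.85
Total: 33.6 + 17.85 = 51.45


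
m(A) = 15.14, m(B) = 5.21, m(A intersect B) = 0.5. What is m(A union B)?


By inclusion-exclusion: m(A u B) = m(A) + m(B) - m(A n B)
= 15.14 + 5.21 - 0.5
= 19.85


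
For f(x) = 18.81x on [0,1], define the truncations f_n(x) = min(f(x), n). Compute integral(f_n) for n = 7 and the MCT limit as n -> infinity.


f(x) = 18.81x on [0,1]; f_n(x) = min(18.81x, n). At n = 7:
Step 1: f(x) reaches 7 at x = 7/18.81 = 0.372142
Step 2: integral(f_7) = integral(18.81x, 0, 0.372142) + integral(7, 0.372142, 1)
       = 18.81*0.372142^2/2 + 7*(1 - 0.372142)
       = 1.302499 + 4.395003
       = 5.697501
Step 3: As n -> infinity, f_n increases to f, so by MCT integral(f_n) -> integral(f) = 18.81/2 = 9.405.
Convergence: integral(f_7) = 5.697501 -> 9.405 as n -> infinity


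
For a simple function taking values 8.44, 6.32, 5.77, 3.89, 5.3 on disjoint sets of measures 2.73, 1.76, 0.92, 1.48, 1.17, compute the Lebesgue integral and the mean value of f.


Step 1: Integral = sum(value_i * measure_i)
= 8.44*2.73 + 6.32*1.76 + 5.77*0.92 + 3.89*1.48 + 5.3*1.17
= 23.0412 + 11.1232 + 5.3084 + 5.7572 + 6.201
= 51.431
Step 2: Total measure of domain = 2.73 + 1.76 + 0.92 + 1.48 + 1.17 = 8.06
Step 3: Average value = 51.431 / 8.06 = 6.381017


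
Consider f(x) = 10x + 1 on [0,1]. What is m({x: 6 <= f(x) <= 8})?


f^(-1)([6, 8]) = {x : 6 <= 10x + 1 <= 8}
Solving: (6 - 1)/10 <= x <= (8 - 1)/10
= [0.5, 0.7]
Intersecting with [0,1]: [0.5, 0.7]
Measure = 0.7 - 0.5 = 0.2


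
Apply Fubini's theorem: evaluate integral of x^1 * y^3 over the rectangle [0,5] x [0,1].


By Fubini's theorem, the double integral factors as a product of single integrals:
Step 1: integral_0^5 x^1 dx = [x^2/2] from 0 to 5
     = 5^2/2 = 12.5
Step 2: integral_0^1 y^3 dy = [y^4/4] from 0 to 1
     = 1^4/4 = 0.25
Step 3: Double integral = 12.5 * 0.25 = 3.125


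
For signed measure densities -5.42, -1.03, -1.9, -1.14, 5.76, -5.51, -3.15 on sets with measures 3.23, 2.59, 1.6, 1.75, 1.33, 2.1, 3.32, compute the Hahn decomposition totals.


Step 1: Compute signed measure on each set:
  Set 1: -5.42 * 3.23 = -17.5066
  Set 2: -1.03 * 2.59 = -2.6677
  Set 3: -1.9 * 1.6 = -3.04
  Set 4: -1.14 * 1.75 = -1.995
  Set 5: 5.76 * 1.33 = 7.6608
  Set 6: -5.51 * 2.1 = -11.571
  Set 7: -3.15 * 3.32 = -10.458
Step 2: Total signed measure = (-17.5066) + (-2.6677) + (-3.04) + (-1.995) + (7.6608) + (-11.571) + (-10.458)
     = -39.5775
Step 3: Positive part mu+(X) = sum of positive contributions = 7.6608
Step 4: Negative part mu-(X) = |sum of negative contributions| = 47.2383


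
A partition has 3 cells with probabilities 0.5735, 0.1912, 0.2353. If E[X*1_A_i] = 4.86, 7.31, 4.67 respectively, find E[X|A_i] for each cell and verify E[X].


For each cell A_i: E[X|A_i] = E[X*1_A_i] / P(A_i)
Step 1: E[X|A_1] = 4.86 / 0.5735 = 8.474281
Step 2: E[X|A_2] = 7.31 / 0.1912 = 38.232218
Step 3: E[X|A_3] = 4.67 / 0.2353 = 19.847004
Verification: E[X] = sum E[X*1_A_i] = 4.86 + 7.31 + 4.67 = 16.84


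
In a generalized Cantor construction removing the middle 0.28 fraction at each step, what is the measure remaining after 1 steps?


Step 1: At each step, fraction remaining = 1 - 0.28 = 0.72
Step 2: After 1 steps, measure = (0.72)^1
Step 3: Computing the power step by step:
  After step 1: 0.72
Result = 0.72


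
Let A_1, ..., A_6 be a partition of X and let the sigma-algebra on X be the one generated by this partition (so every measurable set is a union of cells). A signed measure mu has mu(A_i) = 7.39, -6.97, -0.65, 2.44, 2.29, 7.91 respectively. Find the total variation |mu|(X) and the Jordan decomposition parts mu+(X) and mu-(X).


Step 1: Every measurable set is a union of atoms (the cells / points), so a Hahn decomposition is
  obtained by grouping atoms by sign: P = union of atoms with mu > 0, N = union of the remaining atoms.
  Atoms in P (indices): 1, 4, 5, 6;  atoms in N (indices): 2, 3
  Positive values: 7.39, 2.44, 2.29, 7.91
  Negative values: -6.97, -0.65
Step 2: mu+(X) = mu(P) = sum of positive atom values = 20.03
Step 3: mu-(X) = -mu(N) = sum of |negative atom values| = 7.62
Step 4: |mu|(X) = mu+(X) + mu-(X) = 20.03 + 7.62 = 27.65


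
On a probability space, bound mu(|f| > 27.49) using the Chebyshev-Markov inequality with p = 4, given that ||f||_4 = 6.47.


Chebyshev/Markov inequality: mu(|f| > eps) <= (||f||_p / eps)^p
Step 1: ||f||_4 / eps = 6.47 / 27.49 = 0.235358
Step 2: Raise to power p = 4:
  (0.235358)^4 = 0.003068
Step 3: Therefore mu(|f| > 27.49) <= 0.003068


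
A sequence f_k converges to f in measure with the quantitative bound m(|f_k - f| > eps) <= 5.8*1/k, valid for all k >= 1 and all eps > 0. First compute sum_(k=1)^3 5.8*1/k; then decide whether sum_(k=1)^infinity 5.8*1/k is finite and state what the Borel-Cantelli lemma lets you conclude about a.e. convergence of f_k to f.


Step 1: List the terms 5.8*1/k for k = 1 to 3:
  k=1: 5.8
  k=2: 2.9
  k=3: 1.933333
Step 2: Partial sum = 5.8 + 2.9 + 1.933333
     = 10.633333
Step 3: The full series sum_(k>=1) 5.8*1/k diverges (harmonic series, p = 1; a nonzero constant multiple of a divergent series diverges).
Step 4: The (first) Borel-Cantelli lemma requires a summable sequence of measures, so it does not apply here;
        from this bound alone no conclusion about a.e. convergence can be drawn (convergence in measure still
        gives an a.e.-convergent subsequence, but not a.e. convergence of the whole sequence).
Conclusion: series diverges; Borel-Cantelli is inconclusive about a.e. convergence of f_k.


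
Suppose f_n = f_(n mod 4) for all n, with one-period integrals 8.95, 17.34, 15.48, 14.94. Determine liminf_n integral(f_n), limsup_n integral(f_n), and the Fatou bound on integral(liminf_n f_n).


The sequence (integral(f_n)) is periodic with period 4, repeating the values 8.95, 17.34, 15.48, 14.94 indefinitely.
Step 1: For a periodic sequence, every tail (a_m, a_(m+1), ...) contains all 4 period values infinitely often.
Step 2: Hence inf of every tail = min of the period values = min(8.95, 17.34, 15.48, 14.94) = 8.95.
        liminf_n integral(f_n) = sup over m of (inf of tail from m) = 8.95.
Step 3: Similarly sup of every tail = max of the period values = 17.34.
        limsup_n integral(f_n) = 17.34.
Step 4: Fatou's lemma: integral(liminf_n f_n) <= liminf_n integral(f_n) = 8.95.
        So the integral of the pointwise liminf is at most 8.95.


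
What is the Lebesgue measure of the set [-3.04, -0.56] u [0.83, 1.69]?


For pairwise disjoint intervals, m(union) = sum of lengths.
= (-0.56 - -3.04) + (1.69 - 0.83)
= 2.48 + 0.86
= 3.34


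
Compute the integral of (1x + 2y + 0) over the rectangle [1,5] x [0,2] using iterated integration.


By Fubini, integrate in x first, then y.
Step 1: Fix y, integrate over x in [1,5]:
  integral(1x + 2y + 0, x=1..5)
  = 1*(5^2 - 1^2)/2 + (2y + 0)*(5 - 1)
  = 12 + (2y + 0)*4
  = 12 + 8y + 0
  = 12 + 8y
Step 2: Integrate over y in [0,2]:
  integral(12 + 8y, y=0..2)
  = 12*2 + 8*(2^2 - 0^2)/2
  = 24 + 16
  = 40


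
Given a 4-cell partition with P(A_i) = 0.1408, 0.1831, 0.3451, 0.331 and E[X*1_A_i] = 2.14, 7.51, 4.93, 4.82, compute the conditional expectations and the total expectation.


For each cell A_i: E[X|A_i] = E[X*1_A_i] / P(A_i)
Step 1: E[X|A_1] = 2.14 / 0.1408 = 15.198864
Step 2: E[X|A_2] = 7.51 / 0.1831 = 41.015838
Step 3: E[X|A_3] = 4.93 / 0.3451 = 14.285714
Step 4: E[X|A_4] = 4.82 / 0.331 = 14.561934
Verification: E[X] = sum E[X*1_A_i] = 2.14 + 7.51 + 4.93 + 4.82 = 19.4


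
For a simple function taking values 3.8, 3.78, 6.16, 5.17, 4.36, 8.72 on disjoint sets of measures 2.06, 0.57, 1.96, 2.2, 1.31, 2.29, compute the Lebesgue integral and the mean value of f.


Step 1: Integral = sum(value_i * measure_i)
= 3.8*2.06 + 3.78*0.57 + 6.16*1.96 + 5.17*2.2 + 4.36*1.31 + 8.72*2.29
= 7.828 + 2.1546 + 12.0736 + 11.374 + 5.7116 + 19.9688
= 59.1106
Step 2: Total measure of domain = 2.06 + 0.57 + 1.96 + 2.2 + 1.31 + 2.29 = 10.39
Step 3: Average value = 59.1106 / 10.39 = 5.689182


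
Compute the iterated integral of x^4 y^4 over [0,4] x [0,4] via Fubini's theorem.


By Fubini's theorem, the double integral factors as a product of single integrals:
Step 1: integral_0^4 x^4 dx = [x^5/5] from 0 to 4
     = 4^5/5 = 204.8
Step 2: integral_0^4 y^4 dy = [y^5/5] from 0 to 4
     = 4^5/5 = 204.8
Step 3: Double integral = 204.8 * 204.8 = 41943.04


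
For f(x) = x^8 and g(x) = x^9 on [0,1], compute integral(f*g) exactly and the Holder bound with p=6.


Step 1: Exact integral of f*g = integral(x^17, 0, 1) = 1/18
     = 0.055556
Step 2: Holder bound with p=6, q=1.2:
  ||f||_p = (integral x^48 dx)^(1/6) = (1/49)^(1/6) = 0.522758
  ||g||_q = (integral x^10.8 dx)^(1/1.2) = (1/11.8)^(1/1.2) = 0.127869
Step 3: Holder bound = ||f||_p * ||g||_q = 0.522758 * 0.127869 = 0.066844
Verification: 0.055556 <= 0.066844 (Holder holds)


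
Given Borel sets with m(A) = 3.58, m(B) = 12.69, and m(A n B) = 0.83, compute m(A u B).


By inclusion-exclusion: m(A u B) = m(A) + m(B) - m(A n B)
= 3.58 + 12.69 - 0.83
= 15.44


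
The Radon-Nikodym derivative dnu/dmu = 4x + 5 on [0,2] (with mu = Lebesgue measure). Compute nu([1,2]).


nu(A) = integral_A (dnu/dmu) dmu = integral_1^2 (4x + 5) dx
Step 1: Antiderivative F(x) = (4/2)x^2 + 5x
Step 2: F(2) = (4/2)*2^2 + 5*2 = 8 + 10 = 18
Step 3: F(1) = (4/2)*1^2 + 5*1 = 2 + 5 = 7
Step 4: nu([1,2]) = F(2) - F(1) = 18 - 7 = 11


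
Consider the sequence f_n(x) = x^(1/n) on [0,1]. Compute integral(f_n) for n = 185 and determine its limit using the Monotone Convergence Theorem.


At n = 185: f_185(x) = x^(1/185).
Step 1: integral(x^(1/185), 0, 1) = [x^(1/185+1) / (1/185+1)] from 0 to 1
     = 1 / (1/185 + 1) = 1 / ((185+1)/185) = 185/(185+1)
     = 185/186 = 0.994624
Step 2: As n -> infinity, f_n(x) = x^(1/n) -> 1 for x in (0,1], and f_n is increasing in n.
By MCT, lim_n integral(f_n) = integral(lim_n f_n) = integral(1, 0, 1) = 1.
Step 3: Verify convergence: 185/186 = 0.994624 -> 1


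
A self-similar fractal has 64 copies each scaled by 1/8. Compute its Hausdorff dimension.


For a self-similar set with N copies scaled by 1/r:
dim_H = log(N)/log(r) = log(64)/log(8)
= 4.158883/2.079442
= 2


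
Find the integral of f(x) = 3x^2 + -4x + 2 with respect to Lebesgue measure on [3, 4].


The Lebesgue integral of a Riemann-integrable function agrees with the Riemann integral.
Antiderivative F(x) = (3/3)x^3 + (-4/2)x^2 + 2x
F(4) = (3/3)*4^3 + (-4/2)*4^2 + 2*4
     = (3/3)*64 + (-4/2)*16 + 2*4
     = 64 + -32 + 8
     = 40
F(3) = 15
Integral = F(4) - F(3) = 40 - 15 = 25


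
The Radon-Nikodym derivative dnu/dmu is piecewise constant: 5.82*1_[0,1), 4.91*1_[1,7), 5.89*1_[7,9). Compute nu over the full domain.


Integrate each piece of the Radon-Nikodym derivative:
Step 1: integral_0^1 5.82 dx = 5.82*(1-0) = 5.82*1 = 5.82
Step 2: integral_1^7 4.91 dx = 4.91*(7-1) = 4.91*6 = 29.46
Step 3: integral_7^9 5.89 dx = 5.89*(9-7) = 5.89*2 = 11.78
Total: 5.82 + 29.46 + 11.78 = 47.06


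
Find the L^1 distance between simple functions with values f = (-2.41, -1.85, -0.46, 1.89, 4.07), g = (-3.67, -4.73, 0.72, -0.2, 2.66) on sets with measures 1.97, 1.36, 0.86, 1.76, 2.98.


Step 1: Compute differences f_i - g_i:
  -2.41 - -3.67 = 1.26
  -1.85 - -4.73 = 2.88
  -0.46 - 0.72 = -1.18
  1.89 - -0.2 = 2.09
  4.07 - 2.66 = 1.41
Step 2: Compute |diff|^1 * measure for each set:
  |1.26|^1 * 1.97 = 1.26 * 1.97 = 2.4822
  |2.88|^1 * 1.36 = 2.88 * 1.36 = 3.9168
  |-1.18|^1 * 0.86 = 1.18 * 0.86 = 1.0148
  |2.09|^1 * 1.76 = 2.09 * 1.76 = 3.6784
  |1.41|^1 * 2.98 = 1.41 * 2.98 = 4.2018
Step 3: Sum = 15.294
Step 4: ||f-g||_1 = (15.294)^(1/1) = 15.294


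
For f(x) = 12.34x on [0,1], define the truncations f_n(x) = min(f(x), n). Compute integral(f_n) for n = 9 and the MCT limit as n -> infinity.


f(x) = 12.34x on [0,1]; f_n(x) = min(12.34x, n). At n = 9:
Step 1: f(x) reaches 9 at x = 9/12.34 = 0.729335
Step 2: integral(f_9) = integral(12.34x, 0, 0.729335) + integral(9, 0.729335, 1)
       = 12.34*0.729335^2/2 + 9*(1 - 0.729335)
       = 3.28201 + 2.435981
       = 5.71799
Step 3: As n -> infinity, f_n increases to f, so by MCT integral(f_n) -> integral(f) = 12.34/2 = 6.17.
Convergence: integral(f_9) = 5.71799 -> 6.17 as n -> infinity


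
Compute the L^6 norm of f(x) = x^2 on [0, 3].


Step 1: ||f||_6 = (integral_0^3 |x^2|^6 dx)^(1/6)
     = (integral_0^3 x^12 dx)^(1/6)
Step 2: integral_0^3 x^12 dx = [x^13/(13)] from 0 to 3 = 3^13/13
     = 1594323/13 = 122640.230769
Step 3: ||f||_6 = (122640.230769)^(1/6) = 7.048643


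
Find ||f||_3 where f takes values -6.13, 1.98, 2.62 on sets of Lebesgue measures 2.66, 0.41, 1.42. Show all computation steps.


Step 1: Compute |f_i|^3 for each value:
  |-6.13|^3 = 230.346397
  |1.98|^3 = 7.762392
  |2.62|^3 = 17.984728
Step 2: Multiply by measures and sum:
  230.346397 * 2.66 = 612.721416
  7.762392 * 0.41 = 3.182581
  17.984728 * 1.42 = 25.538314
Sum = 612.721416 + 3.182581 + 25.538314 = 641.44231
Step 3: Take the p-th root:
||f||_3 = (641.44231)^(1/3) = 8.624208


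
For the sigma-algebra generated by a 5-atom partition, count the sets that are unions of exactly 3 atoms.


Each element of F is a union of some subset of the 5 atoms.
Elements that are unions of exactly 3 atoms correspond to 3-element subsets of the 5 atoms.
Count = C(5, 3) = 5! / (3! * 2!) = 10.


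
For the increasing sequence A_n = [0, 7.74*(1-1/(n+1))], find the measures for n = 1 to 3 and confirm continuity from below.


By continuity of measure from below: if A_n increases to A, then m(A_n) -> m(A).
Here A = [0, 7.74], so m(A) = 7.74
Step 1: a_1 = 7.74*(1 - 1/2) = 3.87, m(A_1) = 3.87
Step 2: a_2 = 7.74*(1 - 1/3) = 5.16, m(A_2) = 5.16
Step 3: a_3 = 7.74*(1 - 1/4) = 5.805, m(A_3) = 5.805
Limit: m(A_n) -> m([0,7.74]) = 7.74


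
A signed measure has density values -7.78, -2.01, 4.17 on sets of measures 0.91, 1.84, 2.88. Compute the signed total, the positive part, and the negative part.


Step 1: Compute signed measure on each set:
  Set 1: -7.78 * 0.91 = -7.0798
  Set 2: -2.01 * 1.84 = -3.6984
  Set 3: 4.17 * 2.88 = 12.0096
Step 2: Total signed measure = (-7.0798) + (-3.6984) + (12.0096)
     = 1.2314
Step 3: Positive part mu+(X) = sum of positive contributions = 12.0096
Step 4: Negative part mu-(X) = |sum of negative contributions| = 10.7782


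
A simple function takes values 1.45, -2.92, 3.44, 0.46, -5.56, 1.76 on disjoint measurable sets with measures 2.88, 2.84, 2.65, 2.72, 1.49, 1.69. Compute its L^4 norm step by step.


Step 1: Compute |f_i|^4 for each value:
  |1.45|^4 = 4.420506
  |-2.92|^4 = 72.699497
  |3.44|^4 = 140.034089
  |0.46|^4 = 0.044775
  |-5.56|^4 = 955.650665
  |1.76|^4 = 9.595126
Step 2: Multiply by measures and sum:
  4.420506 * 2.88 = 12.731058
  72.699497 * 2.84 = 206.466571
  140.034089 * 2.65 = 371.090336
  0.044775 * 2.72 = 0.121787
  955.650665 * 1.49 = 1423.919491
  9.595126 * 1.69 = 16.215763
Sum = 12.731058 + 206.466571 + 371.090336 + 0.121787 + 1423.919491 + 16.215763 = 2030.545005
Step 3: Take the p-th root:
||f||_4 = (2030.545005)^(1/4) = 6.712791


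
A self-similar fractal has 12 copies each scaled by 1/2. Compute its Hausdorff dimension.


For a self-similar set with N copies scaled by 1/r:
dim_H = log(N)/log(r) = log(12)/log(2)
= 2.484907/0.693147
= 3.584963


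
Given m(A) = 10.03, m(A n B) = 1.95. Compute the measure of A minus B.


m(A \ B) = m(A) - m(A n B)
= 10.03 - 1.95
= 8.08


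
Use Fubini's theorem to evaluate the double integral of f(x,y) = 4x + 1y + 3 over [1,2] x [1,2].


By Fubini, integrate in x first, then y.
Step 1: Fix y, integrate over x in [1,2]:
  integral(4x + 1y + 3, x=1..2)
  = 4*(2^2 - 1^2)/2 + (1y + 3)*(2 - 1)
  = 6 + (1y + 3)*1
  = 6 + 1y + 3
  = 9 + 1y
Step 2: Integrate over y in [1,2]:
  integral(9 + 1y, y=1..2)
  = 9*1 + 1*(2^2 - 1^2)/2
  = 9 + 1.5
  = 10.5


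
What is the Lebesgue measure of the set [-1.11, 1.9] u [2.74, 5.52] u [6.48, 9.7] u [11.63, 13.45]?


For pairwise disjoint intervals, m(union) = sum of lengths.
= (1.9 - -1.11) + (5.52 - 2.74) + (9.7 - 6.48) + (13.45 - 11.63)
= 3.01 + 2.78 + 3.22 + 1.82
= 10.83


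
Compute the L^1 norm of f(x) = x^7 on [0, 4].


Step 1: ||f||_1 = (integral_0^4 |x^7|^1 dx)^(1/1)
     = (integral_0^4 x^7 dx)^(1/1)
Step 2: integral_0^4 x^7 dx = [x^8/(8)] from 0 to 4 = 4^8/8
     = 65536/8 = 8192
Step 3: ||f||_1 = (8192)^(1/1) = 8192


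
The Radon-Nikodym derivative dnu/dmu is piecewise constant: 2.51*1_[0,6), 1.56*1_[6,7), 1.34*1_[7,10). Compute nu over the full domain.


Integrate each piece of the Radon-Nikodym derivative:
Step 1: integral_0^6 2.51 dx = 2.51*(6-0) = 2.51*6 = 15.06
Step 2: integral_6^7 1.56 dx = 1.56*(7-6) = 1.56*1 = 1.56
Step 3: integral_7^10 1.34 dx = 1.34*(10-7) = 1.34*3 = 4.02
Total: 15.06 + 1.56 + 4.02 = 20.64


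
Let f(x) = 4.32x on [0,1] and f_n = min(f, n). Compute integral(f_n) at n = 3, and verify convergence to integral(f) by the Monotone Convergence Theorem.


f(x) = 4.32x on [0,1]; f_n(x) = min(4.32x, n). At n = 3:
Step 1: f(x) reaches 3 at x = 3/4.32 = 0.694444
Step 2: integral(f_3) = integral(4.32x, 0, 0.694444) + integral(3, 0.694444, 1)
       = 4.32*0.694444^2/2 + 3*(1 - 0.694444)
       = 1.041667 + 0.916667
       = 1.958333
Step 3: As n -> infinity, f_n increases to f, so by MCT integral(f_n) -> integral(f) = 4.32/2 = 2.16.
Convergence: integral(f_3) = 1.958333 -> 2.16 as n -> infinity


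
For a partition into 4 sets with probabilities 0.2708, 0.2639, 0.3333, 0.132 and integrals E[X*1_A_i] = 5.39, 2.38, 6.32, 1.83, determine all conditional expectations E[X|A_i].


For each cell A_i: E[X|A_i] = E[X*1_A_i] / P(A_i)
Step 1: E[X|A_1] = 5.39 / 0.2708 = 19.903988
Step 2: E[X|A_2] = 2.38 / 0.2639 = 9.018568
Step 3: E[X|A_3] = 6.32 / 0.3333 = 18.961896
Step 4: E[X|A_4] = 1.83 / 0.132 = 13.863636
Verification: E[X] = sum E[X*1_A_i] = 5.39 + 2.38 + 6.32 + 1.83 = 15.92


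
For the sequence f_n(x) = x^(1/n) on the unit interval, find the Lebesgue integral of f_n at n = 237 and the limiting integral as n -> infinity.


At n = 237: f_237(x) = x^(1/237).
Step 1: integral(x^(1/237), 0, 1) = [x^(1/237+1) / (1/237+1)] from 0 to 1
     = 1 / (1/237 + 1) = 1 / ((237+1)/237) = 237/(237+1)
     = 237/238 = 0.995798
Step 2: As n -> infinity, f_n(x) = x^(1/n) -> 1 for x in (0,1], and f_n is increasing in n.
By MCT, lim_n integral(f_n) = integral(lim_n f_n) = integral(1, 0, 1) = 1.
Step 3: Verify convergence: 237/238 = 0.995798 -> 1


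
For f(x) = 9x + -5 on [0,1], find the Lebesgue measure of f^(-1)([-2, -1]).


f^(-1)([-2, -1]) = {x : -2 <= 9x + -5 <= -1}
Solving: (-2 - -5)/9 <= x <= (-1 - -5)/9
= [0.333333, 0.444444]
Intersecting with [0,1]: [0.333333, 0.444444]
Measure = 0.444444 - 0.333333 = 0.111111


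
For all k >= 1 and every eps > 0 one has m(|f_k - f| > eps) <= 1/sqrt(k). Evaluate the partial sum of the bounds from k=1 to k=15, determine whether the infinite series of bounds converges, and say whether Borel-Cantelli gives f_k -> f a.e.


Step 1: List the terms 1/sqrt(k) for k = 1 to 15:
  k=1: 1
  k=2: 0.707107
  k=3: 0.57735
  k=4: 0.5
  k=5: 0.447214
  k=6: 0.408248
  k=7: 0.377964
  k=8: 0.353553
  k=9: 0.333333
  k=10: 0.316228
  k=11: 0.301511
  k=12: 0.288675
  k=13: 0.27735
  k=14: 0.267261
  k=15: 0.258199
Step 2: Partial sum = 1 + 0.707107 + 0.57735 + 0.5 + 0.447214 + 0.408248 + 0.377964 + 0.353553 + 0.333333 + 0.316228 + 0.301511 + 0.288675 + 0.27735 + 0.267261 + 0.258199
     = 6.413995
Step 3: The full series sum_(k>=1) 1/sqrt(k) diverges (p-series with p = 1/2 <= 1; a nonzero constant multiple of a divergent series diverges).
Step 4: The (first) Borel-Cantelli lemma requires a summable sequence of measures, so it does not apply here;
        from this bound alone no conclusion about a.e. convergence can be drawn (convergence in measure still
        gives an a.e.-convergent subsequence, but not a.e. convergence of the whole sequence).
Conclusion: series diverges; Borel-Cantelli is inconclusive about a.e. convergence of f_k.


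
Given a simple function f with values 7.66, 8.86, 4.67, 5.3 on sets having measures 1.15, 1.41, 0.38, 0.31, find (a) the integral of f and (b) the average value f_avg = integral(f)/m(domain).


Step 1: Integral = sum(value_i * measure_i)
= 7.66*1.15 + 8.86*1.41 + 4.67*0.38 + 5.3*0.31
= 8.809 + 12.4926 + 1.7746 + 1.643
= 24.7192
Step 2: Total measure of domain = 1.15 + 1.41 + 0.38 + 0.31 = 3.25
Step 3: Average value = 24.7192 / 3.25 = 7.605908


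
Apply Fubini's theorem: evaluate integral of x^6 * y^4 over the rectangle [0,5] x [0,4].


By Fubini's theorem, the double integral factors as a product of single integrals:
Step 1: integral_0^5 x^6 dx = [x^7/7] from 0 to 5
     = 5^7/7 = 11160.714286
Step 2: integral_0^4 y^4 dy = [y^5/5] from 0 to 4
     = 4^5/5 = 204.8
Step 3: Double integral = 11160.714286 * 204.8 = 2.285714e+06


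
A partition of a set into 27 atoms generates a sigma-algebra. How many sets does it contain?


Each element of the sigma-algebra is a union of some subset of the 27 atoms.
The number of such subsets is 2^27 = 134217728.


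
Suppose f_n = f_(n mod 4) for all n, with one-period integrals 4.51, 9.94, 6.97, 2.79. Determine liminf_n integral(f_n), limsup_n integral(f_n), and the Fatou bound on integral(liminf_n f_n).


The sequence (integral(f_n)) is periodic with period 4, repeating the values 4.51, 9.94, 6.97, 2.79 indefinitely.
Step 1: For a periodic sequence, every tail (a_m, a_(m+1), ...) contains all 4 period values infinitely often.
Step 2: Hence inf of every tail = min of the period values = min(4.51, 9.94, 6.97, 2.79) = 2.79.
        liminf_n integral(f_n) = sup over m of (inf of tail from m) = 2.79.
Step 3: Similarly sup of every tail = max of the period values = 9.94.
        limsup_n integral(f_n) = 9.94.
Step 4: Fatou's lemma: integral(liminf_n f_n) <= liminf_n integral(f_n) = 2.79.
        So the integral of the pointwise liminf is at most 2.79.


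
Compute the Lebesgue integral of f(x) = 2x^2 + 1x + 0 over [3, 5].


The Lebesgue integral of a Riemann-integrable function agrees with the Riemann integral.
Antiderivative F(x) = (2/3)x^3 + (1/2)x^2 + 0x
F(5) = (2/3)*5^3 + (1/2)*5^2 + 0*5
     = (2/3)*125 + (1/2)*25 + 0*5
     = 83.333333 + 12.5 + 0
     = 95.833333
F(3) = 22.5
Integral = F(5) - F(3) = 95.833333 - 22.5 = 73.333333


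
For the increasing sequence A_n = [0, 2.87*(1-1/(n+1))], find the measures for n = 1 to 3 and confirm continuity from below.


By continuity of measure from below: if A_n increases to A, then m(A_n) -> m(A).
Here A = [0, 2.87], so m(A) = 2.87
Step 1: a_1 = 2.87*(1 - 1/2) = 1.435, m(A_1) = 1.435
Step 2: a_2 = 2.87*(1 - 1/3) = 1.9133, m(A_2) = 1.9133
Step 3: a_3 = 2.87*(1 - 1/4) = 2.1525, m(A_3) = 2.1525
Limit: m(A_n) -> m([0,2.87]) = 2.87


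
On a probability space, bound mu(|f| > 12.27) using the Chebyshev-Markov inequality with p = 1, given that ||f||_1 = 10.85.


Chebyshev/Markov inequality: mu(|f| > eps) <= (||f||_p / eps)^p
Step 1: ||f||_1 / eps = 10.85 / 12.27 = 0.884271
Step 2: Raise to power p = 1:
  (0.884271)^1 = 0.884271
Step 3: Therefore mu(|f| > 12.27) <= 0.884271


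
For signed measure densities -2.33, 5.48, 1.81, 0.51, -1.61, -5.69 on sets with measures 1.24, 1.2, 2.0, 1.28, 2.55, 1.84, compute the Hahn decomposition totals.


Step 1: Compute signed measure on each set:
  Set 1: -2.33 * 1.24 = -2.8892
  Set 2: 5.48 * 1.2 = 6.576
  Set 3: 1.81 * 2.0 = 3.62
  Set 4: 0.51 * 1.28 = 0.6528
  Set 5: -1.61 * 2.55 = -4.1055
  Set 6: -5.69 * 1.84 = -10.4696
Step 2: Total signed measure = (-2.8892) + (6.576) + (3.62) + (0.6528) + (-4.1055) + (-10.4696)
     = -6.6155
Step 3: Positive part mu+(X) = sum of positive contributions = 10.8488
Step 4: Negative part mu-(X) = |sum of negative contributions| = 17.4643


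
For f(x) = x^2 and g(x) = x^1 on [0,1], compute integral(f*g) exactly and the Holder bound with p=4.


Step 1: Exact integral of f*g = integral(x^3, 0, 1) = 1/4
     = 0.25
Step 2: Holder bound with p=4, q=1.333333:
  ||f||_p = (integral x^8 dx)^(1/4) = (1/9)^(1/4) = 0.57735
  ||g||_q = (integral x^1.333333 dx)^(1/1.333333) = (1/2.333333)^(1/1.333333) = 0.529685
Step 3: Holder bound = ||f||_p * ||g||_q = 0.57735 * 0.529685 = 0.305814
Verification: 0.25 <= 0.305814 (Holder holds)


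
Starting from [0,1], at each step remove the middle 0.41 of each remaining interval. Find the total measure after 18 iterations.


Step 1: At each step, fraction remaining = 1 - 0.41 = 0.59
Step 2: After 18 steps, measure = (0.59)^18
Result = 7.504750e-05


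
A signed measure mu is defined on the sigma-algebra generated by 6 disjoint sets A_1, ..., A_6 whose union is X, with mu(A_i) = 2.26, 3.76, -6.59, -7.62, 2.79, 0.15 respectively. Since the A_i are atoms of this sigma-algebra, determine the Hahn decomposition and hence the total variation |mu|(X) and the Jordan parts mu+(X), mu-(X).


Step 1: Every measurable set is a union of atoms (the cells / points), so a Hahn decomposition is
  obtained by grouping atoms by sign: P = union of atoms with mu > 0, N = union of the remaining atoms.
  Atoms in P (indices): 1, 2, 5, 6;  atoms in N (indices): 3, 4
  Positive values: 2.26, 3.76, 2.79, 0.15
  Negative values: -6.59, -7.62
Step 2: mu+(X) = mu(P) = sum of positive atom values = 8.96
Step 3: mu-(X) = -mu(N) = sum of |negative atom values| = 14.21
Step 4: |mu|(X) = mu+(X) + mu-(X) = 8.96 + 14.21 = 23.17


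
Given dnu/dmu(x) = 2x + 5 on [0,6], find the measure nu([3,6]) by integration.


nu(A) = integral_A (dnu/dmu) dmu = integral_3^6 (2x + 5) dx
Step 1: Antiderivative F(x) = (2/2)x^2 + 5x
Step 2: F(6) = (2/2)*6^2 + 5*6 = 36 + 30 = 66
Step 3: F(3) = (2/2)*3^2 + 5*3 = 9 + 15 = 24
Step 4: nu([3,6]) = F(6) - F(3) = 66 - 24 = 42


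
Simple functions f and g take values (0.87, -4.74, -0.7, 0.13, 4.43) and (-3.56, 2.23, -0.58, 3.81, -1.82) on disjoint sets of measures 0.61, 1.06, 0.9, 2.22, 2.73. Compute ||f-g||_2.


Step 1: Compute differences f_i - g_i:
  0.87 - -3.56 = 4.43
  -4.74 - 2.23 = -6.97
  -0.7 - -0.58 = -0.12
  0.13 - 3.81 = -3.68
  4.43 - -1.82 = 6.25
Step 2: Compute |diff|^2 * measure for each set:
  |4.43|^2 * 0.61 = 19.6249 * 0.61 = 11.971189
  |-6.97|^2 * 1.06 = 48.5809 * 1.06 = 51.495754
  |-0.12|^2 * 0.9 = 0.0144 * 0.9 = 0.01296
  |-3.68|^2 * 2.22 = 13.5424 * 2.22 = 30.064128
  |6.25|^2 * 2.73 = 39.0625 * 2.73 = 106.640625
Step 3: Sum = 200.184656
Step 4: ||f-g||_2 = (200.184656)^(1/2) = 14.148663


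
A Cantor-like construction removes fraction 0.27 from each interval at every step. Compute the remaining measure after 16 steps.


Step 1: At each step, fraction remaining = 1 - 0.27 = 0.73
Step 2: After 16 steps, measure = (0.73)^16
Result = 0.006504


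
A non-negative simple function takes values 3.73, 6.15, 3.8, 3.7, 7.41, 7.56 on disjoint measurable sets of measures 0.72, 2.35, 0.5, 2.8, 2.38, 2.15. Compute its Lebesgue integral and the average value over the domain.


Step 1: Integral = sum(value_i * measure_i)
= 3.73*0.72 + 6.15*2.35 + 3.8*0.5 + 3.7*2.8 + 7.41*2.38 + 7.56*2.15
= 2.6856 + 14.4525 + 1.9 + 10.36 + 17.6358 + 16.254
= 63.2879
Step 2: Total measure of domain = 0.72 + 2.35 + 0.5 + 2.8 + 2.38 + 2.15 = 10.9
Step 3: Average value = 63.2879 / 10.9 = 5.806229


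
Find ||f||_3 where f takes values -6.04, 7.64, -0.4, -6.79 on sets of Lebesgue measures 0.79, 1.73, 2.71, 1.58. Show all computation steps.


Step 1: Compute |f_i|^3 for each value:
  |-6.04|^3 = 220.348864
  |7.64|^3 = 445.943744
  |-0.4|^3 = 0.064
  |-6.79|^3 = 313.046839
Step 2: Multiply by measures and sum:
  220.348864 * 0.79 = 174.075603
  445.943744 * 1.73 = 771.482677
  0.064 * 2.71 = 0.17344
  313.046839 * 1.58 = 494.614006
Sum = 174.075603 + 771.482677 + 0.17344 + 494.614006 = 1440.345725
Step 3: Take the p-th root:
||f||_3 = (1440.345725)^(1/3) = 11.293336


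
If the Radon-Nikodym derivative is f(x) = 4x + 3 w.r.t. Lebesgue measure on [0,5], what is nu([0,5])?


nu(A) = integral_A (dnu/dmu) dmu = integral_0^5 (4x + 3) dx
Step 1: Antiderivative F(x) = (4/2)x^2 + 3x
Step 2: F(5) = (4/2)*5^2 + 3*5 = 50 + 15 = 65
Step 3: F(0) = (4/2)*0^2 + 3*0 = 0.0 + 0 = 0.0
Step 4: nu([0,5]) = F(5) - F(0) = 65 - 0.0 = 65


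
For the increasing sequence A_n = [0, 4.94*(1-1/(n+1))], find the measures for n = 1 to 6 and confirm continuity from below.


By continuity of measure from below: if A_n increases to A, then m(A_n) -> m(A).
Here A = [0, 4.94], so m(A) = 4.94
Step 1: a_1 = 4.94*(1 - 1/2) = 2.47, m(A_1) = 2.47
Step 2: a_2 = 4.94*(1 - 1/3) = 3.2933, m(A_2) = 3.2933
Step 3: a_3 = 4.94*(1 - 1/4) = 3.705, m(A_3) = 3.705
Step 4: a_4 = 4.94*(1 - 1/5) = 3.952, m(A_4) = 3.952
Step 5: a_5 = 4.94*(1 - 1/6) = 4.1167, m(A_5) = 4.1167
Step 6: a_6 = 4.94*(1 - 1/7) = 4.2343, m(A_6) = 4.2343
Limit: m(A_n) -> m([0,4.94]) = 4.94


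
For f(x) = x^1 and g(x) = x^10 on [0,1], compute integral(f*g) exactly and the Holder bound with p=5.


Step 1: Exact integral of f*g = integral(x^11, 0, 1) = 1/12
     = 0.083333
Step 2: Holder bound with p=5, q=1.25:
  ||f||_p = (integral x^5 dx)^(1/5) = (1/6)^(1/5) = 0.698827
  ||g||_q = (integral x^12.5 dx)^(1/1.25) = (1/13.5)^(1/1.25) = 0.124662
Step 3: Holder bound = ||f||_p * ||g||_q = 0.698827 * 0.124662 = 0.087117
Verification: 0.083333 <= 0.087117 (Holder holds)


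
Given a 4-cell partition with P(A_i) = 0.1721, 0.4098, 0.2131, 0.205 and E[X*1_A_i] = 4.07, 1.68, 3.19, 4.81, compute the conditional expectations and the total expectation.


For each cell A_i: E[X|A_i] = E[X*1_A_i] / P(A_i)
Step 1: E[X|A_1] = 4.07 / 0.1721 = 23.649041
Step 2: E[X|A_2] = 1.68 / 0.4098 = 4.099561
Step 3: E[X|A_3] = 3.19 / 0.2131 = 14.969498
Step 4: E[X|A_4] = 4.81 / 0.205 = 23.463415
Verification: E[X] = sum E[X*1_A_i] = 4.07 + 1.68 + 3.19 + 4.81 = 13.75


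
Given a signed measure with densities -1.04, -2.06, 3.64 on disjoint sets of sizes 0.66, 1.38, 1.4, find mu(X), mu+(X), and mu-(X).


Step 1: Compute signed measure on each set:
  Set 1: -1.04 * 0.66 = -0.6864
  Set 2: -2.06 * 1.38 = -2.8428
  Set 3: 3.64 * 1.4 = 5.096
Step 2: Total signed measure = (-0.6864) + (-2.8428) + (5.096)
     = 1.5668
Step 3: Positive part mu+(X) = sum of positive contributions = 5.096
Step 4: Negative part mu-(X) = |sum of negative contributions| = 3.5292


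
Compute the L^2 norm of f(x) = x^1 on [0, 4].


Step 1: ||f||_2 = (integral_0^4 |x^1|^2 dx)^(1/2)
     = (integral_0^4 x^2 dx)^(1/2)
Step 2: integral_0^4 x^2 dx = [x^3/(3)] from 0 to 4 = 4^3/3
     = 64/3 = 21.333333
Step 3: ||f||_2 = (21.333333)^(1/2) = 4.618802


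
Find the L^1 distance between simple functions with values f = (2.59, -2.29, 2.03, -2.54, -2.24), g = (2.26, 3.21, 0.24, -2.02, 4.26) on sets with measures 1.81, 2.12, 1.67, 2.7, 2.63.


Step 1: Compute differences f_i - g_i:
  2.59 - 2.26 = 0.33
  -2.29 - 3.21 = -5.5
  2.03 - 0.24 = 1.79
  -2.54 - -2.02 = -0.52
  -2.24 - 4.26 = -6.5
Step 2: Compute |diff|^1 * measure for each set:
  |0.33|^1 * 1.81 = 0.33 * 1.81 = 0.5973
  |-5.5|^1 * 2.12 = 5.5 * 2.12 = 11.66
  |1.79|^1 * 1.67 = 1.79 * 1.67 = 2.9893
  |-0.52|^1 * 2.7 = 0.52 * 2.7 = 1.404
  |-6.5|^1 * 2.63 = 6.5 * 2.63 = 17.095
Step 3: Sum = 33.7456
Step 4: ||f-g||_1 = (33.7456)^(1/1) = 33.7456


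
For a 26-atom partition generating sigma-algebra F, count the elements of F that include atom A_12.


Each element of F is a union of some subset S of the 26 atoms.
The element contains A_12 iff A_12 is in S.
So we count subsets S of {A_1,...,A_26} with A_12 in S: choose freely among the other 25 atoms.
Count = 2^(26-1) = 2^25 = 33554432.


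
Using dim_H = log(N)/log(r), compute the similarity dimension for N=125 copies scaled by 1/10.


For a self-similar set with N copies scaled by 1/r:
dim_H = log(N)/log(r) = log(125)/log(10)
= 4.828314/2.302585
= 2.09691


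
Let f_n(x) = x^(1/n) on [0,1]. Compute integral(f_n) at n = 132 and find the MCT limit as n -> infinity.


At n = 132: f_132(x) = x^(1/132).
Step 1: integral(x^(1/132), 0, 1) = [x^(1/132+1) / (1/132+1)] from 0 to 1
     = 1 / (1/132 + 1) = 1 / ((132+1)/132) = 132/(132+1)
     = 132/133 = 0.992481
Step 2: As n -> infinity, f_n(x) = x^(1/n) -> 1 for x in (0,1], and f_n is increasing in n.
By MCT, lim_n integral(f_n) = integral(lim_n f_n) = integral(1, 0, 1) = 1.
Step 3: Verify convergence: 132/133 = 0.992481 -> 1


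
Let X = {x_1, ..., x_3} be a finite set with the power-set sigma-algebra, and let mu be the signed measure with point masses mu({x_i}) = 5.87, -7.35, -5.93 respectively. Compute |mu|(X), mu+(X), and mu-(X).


Step 1: Every measurable set is a union of atoms (the cells / points), so a Hahn decomposition is
  obtained by grouping atoms by sign: P = union of atoms with mu > 0, N = union of the remaining atoms.
  Atoms in P (indices): 1;  atoms in N (indices): 2, 3
  Positive values: 5.87
  Negative values: -7.35, -5.93
Step 2: mu+(X) = mu(P) = sum of positive atom values = 5.87
Step 3: mu-(X) = -mu(N) = sum of |negative atom values| = 13.28
Step 4: |mu|(X) = mu+(X) + mu-(X) = 5.87 + 13.28 = 19.15


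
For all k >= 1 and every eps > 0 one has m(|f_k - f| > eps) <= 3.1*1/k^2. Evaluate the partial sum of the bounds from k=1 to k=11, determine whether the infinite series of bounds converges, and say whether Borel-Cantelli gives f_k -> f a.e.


Step 1: List the terms 3.1*1/k^2 for k = 1 to 11:
  k=1: 3.1
  k=2: 0.775
  k=3: 0.344444
  k=4: 0.19375
  k=5: 0.124
  k=6: 0.086111
  k=7: 0.063265
  k=8: 0.048438
  k=9: 0.038272
  k=10: 0.031
  k=11: 0.02562
Step 2: Partial sum = 3.1 + 0.775 + 0.344444 + 0.19375 + 0.124 + 0.086111 + 0.063265 + 0.048438 + 0.038272 + 0.031 + 0.02562
     = 4.8299
Step 3: The full series sum_(k>=1) 3.1*1/k^2 converges (p-series with p = 2 > 1; a constant multiple of a convergent series converges).
Step 4: Fix eps > 0. Since sum_k m(|f_k - f| > eps) < infinity, the Borel-Cantelli lemma gives
        m(limsup_k {|f_k - f| > eps}) = 0, i.e. for a.e. x, |f_k(x) - f(x)| <= eps for all large k.
        Applying this with eps = 1/j for j = 1, 2, ... and intersecting the countably many full-measure sets,
        for a.e. x we get limsup_k |f_k(x) - f(x)| <= 1/j for every j, hence f_k -> f almost everywhere.
Conclusion: series converges; Borel-Cantelli yields f_k -> f a.e.


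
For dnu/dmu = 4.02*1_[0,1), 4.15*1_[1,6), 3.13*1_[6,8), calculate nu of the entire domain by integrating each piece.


Integrate each piece of the Radon-Nikodym derivative:
Step 1: integral_0^1 4.02 dx = 4.02*(1-0) = 4.02*1 = 4.02
Step 2: integral_1^6 4.15 dx = 4.15*(6-1) = 4.15*5 = 20.75
Step 3: integral_6^8 3.13 dx = 3.13*(8-6) = 3.13*2 = 6.26
Total: 4.02 + 20.75 + 6.26 = 31.03


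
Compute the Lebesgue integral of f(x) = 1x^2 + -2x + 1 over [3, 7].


The Lebesgue integral of a Riemann-integrable function agrees with the Riemann integral.
Antiderivative F(x) = (1/3)x^3 + (-2/2)x^2 + 1x
F(7) = (1/3)*7^3 + (-2/2)*7^2 + 1*7
     = (1/3)*343 + (-2/2)*49 + 1*7
     = 114.333333 + -49 + 7
     = 72.333333
F(3) = 3
Integral = F(7) - F(3) = 72.333333 - 3 = 69.333333


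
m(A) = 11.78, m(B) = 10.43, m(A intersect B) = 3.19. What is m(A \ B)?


m(A \ B) = m(A) - m(A n B)
= 11.78 - 3.19
= 8.59


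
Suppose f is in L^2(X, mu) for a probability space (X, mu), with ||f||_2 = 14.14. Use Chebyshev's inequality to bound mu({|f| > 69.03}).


Chebyshev/Markov inequality: mu(|f| > eps) <= (||f||_p / eps)^p
Step 1: ||f||_2 / eps = 14.14 / 69.03 = 0.204838
Step 2: Raise to power p = 2:
  (0.204838)^2 = 0.041959
Step 3: Therefore mu(|f| > 69.03) <= 0.041959


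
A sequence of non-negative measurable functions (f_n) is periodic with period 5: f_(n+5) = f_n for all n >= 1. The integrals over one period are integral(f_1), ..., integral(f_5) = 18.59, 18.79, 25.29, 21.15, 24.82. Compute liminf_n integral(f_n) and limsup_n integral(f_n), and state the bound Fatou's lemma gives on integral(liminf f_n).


The sequence (integral(f_n)) is periodic with period 5, repeating the values 18.59, 18.79, 25.29, 21.15, 24.82 indefinitely.
Step 1: For a periodic sequence, every tail (a_m, a_(m+1), ...) contains all 5 period values infinitely often.
Step 2: Hence inf of every tail = min of the period values = min(18.59, 18.79, 25.29, 21.15, 24.82) = 18.59.
        liminf_n integral(f_n) = sup over m of (inf of tail from m) = 18.59.
Step 3: Similarly sup of every tail = max of the period values = 25.29.
        limsup_n integral(f_n) = 25.29.
Step 4: Fatou's lemma: integral(liminf_n f_n) <= liminf_n integral(f_n) = 18.59.
        So the integral of the pointwise liminf is at most 18.59.


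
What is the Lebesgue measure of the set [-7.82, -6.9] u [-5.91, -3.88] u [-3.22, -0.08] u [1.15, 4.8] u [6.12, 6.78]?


For pairwise disjoint intervals, m(union) = sum of lengths.
= (-6.9 - -7.82) + (-3.88 - -5.91) + (-0.08 - -3.22) + (4.8 - 1.15) + (6.78 - 6.12)
= 0.92 + 2.03 + 3.14 + 3.65 + 0.66
= 10.4


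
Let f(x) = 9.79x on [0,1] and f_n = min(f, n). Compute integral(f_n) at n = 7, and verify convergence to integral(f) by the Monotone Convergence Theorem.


f(x) = 9.79x on [0,1]; f_n(x) = min(9.79x, n). At n = 7:
Step 1: f(x) reaches 7 at x = 7/9.79 = 0.715015
Step 2: integral(f_7) = integral(9.79x, 0, 0.715015) + integral(7, 0.715015, 1)
       = 9.79*0.715015^2/2 + 7*(1 - 0.715015)
       = 2.502554 + 1.994893
       = 4.497446
Step 3: As n -> infinity, f_n increases to f, so by MCT integral(f_n) -> integral(f) = 9.79/2 = 4.895.
Convergence: integral(f_7) = 4.497446 -> 4.895 as n -> infinity


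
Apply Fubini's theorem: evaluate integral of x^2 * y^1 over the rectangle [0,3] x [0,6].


By Fubini's theorem, the double integral factors as a product of single integrals:
Step 1: integral_0^3 x^2 dx = [x^3/3] from 0 to 3
     = 3^3/3 = 9
Step 2: integral_0^6 y^1 dy = [y^2/2] from 0 to 6
     = 6^2/2 = 18
Step 3: Double integral = 9 * 18 = 162


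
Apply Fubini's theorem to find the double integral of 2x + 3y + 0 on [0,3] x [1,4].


By Fubini, integrate in x first, then y.
Step 1: Fix y, integrate over x in [0,3]:
  integral(2x + 3y + 0, x=0..3)
  = 2*(3^2 - 0^2)/2 + (3y + 0)*(3 - 0)
  = 9 + (3y + 0)*3
  = 9 + 9y + 0
  = 9 + 9y
Step 2: Integrate over y in [1,4]:
  integral(9 + 9y, y=1..4)
  = 9*3 + 9*(4^2 - 1^2)/2
  = 27 + 67.5
  = 94.5


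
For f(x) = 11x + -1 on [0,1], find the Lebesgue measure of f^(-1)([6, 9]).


f^(-1)([6, 9]) = {x : 6 <= 11x + -1 <= 9}
Solving: (6 - -1)/11 <= x <= (9 - -1)/11
= [0.636364, 0.909091]
Intersecting with [0,1]: [0.636364, 0.909091]
Measure = 0.909091 - 0.636364 = 0.272727


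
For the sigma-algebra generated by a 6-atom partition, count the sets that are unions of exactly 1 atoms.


Each element of F is a union of some subset of the 6 atoms.
Elements that are unions of exactly 1 atoms correspond to 1-element subsets of the 6 atoms.
Count = C(6, 1) = 6! / (1! * 5!) = 6.


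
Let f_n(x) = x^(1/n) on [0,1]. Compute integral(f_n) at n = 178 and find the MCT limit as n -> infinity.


At n = 178: f_178(x) = x^(1/178).
Step 1: integral(x^(1/178), 0, 1) = [x^(1/178+1) / (1/178+1)] from 0 to 1
     = 1 / (1/178 + 1) = 1 / ((178+1)/178) = 178/(178+1)
     = 178/179 = 0.994413
Step 2: As n -> infinity, f_n(x) = x^(1/n) -> 1 for x in (0,1], and f_n is increasing in n.
By MCT, lim_n integral(f_n) = integral(lim_n f_n) = integral(1, 0, 1) = 1.
Step 3: Verify convergence: 178/179 = 0.994413 -> 1


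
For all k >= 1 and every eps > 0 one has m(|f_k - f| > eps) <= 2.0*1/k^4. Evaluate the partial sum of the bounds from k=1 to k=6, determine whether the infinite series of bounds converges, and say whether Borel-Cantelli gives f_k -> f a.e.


Step 1: List the terms 2.0*1/k^4 for k = 1 to 6:
  k=1: 2
  k=2: 0.125
  k=3: 0.024691
  k=4: 0.007812
  k=5: 0.0032
  k=6: 0.001543
Step 2: Partial sum = 2 + 0.125 + 0.024691 + 0.007812 + 0.0032 + 0.001543
     = 2.162247
Step 3: The full series sum_(k>=1) 2.0*1/k^4 converges (p-series with p = 4 > 1; a constant multiple of a convergent series converges).
Step 4: Fix eps > 0. Since sum_k m(|f_k - f| > eps) < infinity, the Borel-Cantelli lemma gives
        m(limsup_k {|f_k - f| > eps}) = 0, i.e. for a.e. x, |f_k(x) - f(x)| <= eps for all large k.
        Applying this with eps = 1/j for j = 1, 2, ... and intersecting the countably many full-measure sets,
        for a.e. x we get limsup_k |f_k(x) - f(x)| <= 1/j for every j, hence f_k -> f almost everywhere.
Conclusion: series converges; Borel-Cantelli yields f_k -> f a.e.
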